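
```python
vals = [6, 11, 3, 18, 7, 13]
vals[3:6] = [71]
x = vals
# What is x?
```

vals starts as [6, 11, 3, 18, 7, 13] (length 6). The slice vals[3:6] covers indices [3, 4, 5] with values [18, 7, 13]. Replacing that slice with [71] (different length) produces [6, 11, 3, 71].

[6, 11, 3, 71]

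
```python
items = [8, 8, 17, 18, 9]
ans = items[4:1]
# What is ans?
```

items has length 5. The slice items[4:1] resolves to an empty index range, so the result is [].

[]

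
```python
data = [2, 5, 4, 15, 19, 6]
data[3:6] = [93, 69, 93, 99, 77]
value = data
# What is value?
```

data starts as [2, 5, 4, 15, 19, 6] (length 6). The slice data[3:6] covers indices [3, 4, 5] with values [15, 19, 6]. Replacing that slice with [93, 69, 93, 99, 77] (different length) produces [2, 5, 4, 93, 69, 93, 99, 77].

[2, 5, 4, 93, 69, 93, 99, 77]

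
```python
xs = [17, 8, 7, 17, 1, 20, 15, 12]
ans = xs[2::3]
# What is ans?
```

xs has length 8. The slice xs[2::3] selects indices [2, 5] (2->7, 5->20), giving [7, 20].

[7, 20]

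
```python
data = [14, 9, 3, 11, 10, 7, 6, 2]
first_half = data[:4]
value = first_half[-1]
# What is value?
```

data has length 8. The slice data[:4] selects indices [0, 1, 2, 3] (0->14, 1->9, 2->3, 3->11), giving [14, 9, 3, 11]. So first_half = [14, 9, 3, 11]. Then first_half[-1] = 11.

11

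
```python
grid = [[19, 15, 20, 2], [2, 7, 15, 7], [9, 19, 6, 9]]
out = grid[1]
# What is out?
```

grid has 3 rows. Row 1 is [2, 7, 15, 7].

[2, 7, 15, 7]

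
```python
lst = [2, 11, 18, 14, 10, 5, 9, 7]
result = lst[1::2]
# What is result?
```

lst has length 8. The slice lst[1::2] selects indices [1, 3, 5, 7] (1->11, 3->14, 5->5, 7->7), giving [11, 14, 5, 7].

[11, 14, 5, 7]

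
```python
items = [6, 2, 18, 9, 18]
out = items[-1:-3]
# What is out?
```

items has length 5. The slice items[-1:-3] resolves to an empty index range, so the result is [].

[]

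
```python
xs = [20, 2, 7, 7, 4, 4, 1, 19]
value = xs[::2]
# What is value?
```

xs has length 8. The slice xs[::2] selects indices [0, 2, 4, 6] (0->20, 2->7, 4->4, 6->1), giving [20, 7, 4, 1].

[20, 7, 4, 1]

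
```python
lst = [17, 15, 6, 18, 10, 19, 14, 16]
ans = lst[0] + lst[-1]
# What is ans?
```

lst has length 8. lst[0] = 17.
lst has length 8. Negative index -1 maps to positive index 8 + (-1) = 7. lst[7] = 16.
Sum: 17 + 16 = 33.

33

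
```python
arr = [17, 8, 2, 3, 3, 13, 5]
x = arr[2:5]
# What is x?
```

arr has length 7. The slice arr[2:5] selects indices [2, 3, 4] (2->2, 3->3, 4->3), giving [2, 3, 3].

[2, 3, 3]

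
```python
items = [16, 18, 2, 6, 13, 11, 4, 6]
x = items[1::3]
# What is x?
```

items has length 8. The slice items[1::3] selects indices [1, 4, 7] (1->18, 4->13, 7->6), giving [18, 13, 6].

[18, 13, 6]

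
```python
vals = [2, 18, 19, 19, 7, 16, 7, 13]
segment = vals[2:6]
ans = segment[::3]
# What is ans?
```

vals has length 8. The slice vals[2:6] selects indices [2, 3, 4, 5] (2->19, 3->19, 4->7, 5->16), giving [19, 19, 7, 16]. So segment = [19, 19, 7, 16]. segment has length 4. The slice segment[::3] selects indices [0, 3] (0->19, 3->16), giving [19, 16].

[19, 16]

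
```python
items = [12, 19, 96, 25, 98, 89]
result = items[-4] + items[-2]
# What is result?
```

items has length 6. Negative index -4 maps to positive index 6 + (-4) = 2. items[2] = 96.
items has length 6. Negative index -2 maps to positive index 6 + (-2) = 4. items[4] = 98.
Sum: 96 + 98 = 194.

194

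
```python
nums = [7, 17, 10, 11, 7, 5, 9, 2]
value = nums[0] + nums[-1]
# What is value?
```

nums has length 8. nums[0] = 7.
nums has length 8. Negative index -1 maps to positive index 8 + (-1) = 7. nums[7] = 2.
Sum: 7 + 2 = 9.

9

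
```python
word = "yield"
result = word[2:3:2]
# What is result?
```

word has length 5. The slice word[2:3:2] selects indices [2] (2->'e'), giving 'e'.

'e'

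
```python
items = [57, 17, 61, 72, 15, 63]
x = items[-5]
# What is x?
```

items has length 6. Negative index -5 maps to positive index 6 + (-5) = 1. items[1] = 17.

17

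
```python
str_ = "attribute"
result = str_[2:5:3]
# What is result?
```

str_ has length 9. The slice str_[2:5:3] selects indices [2] (2->'t'), giving 't'.

't'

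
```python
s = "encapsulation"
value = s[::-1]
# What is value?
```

s has length 13. The slice s[::-1] selects indices [12, 11, 10, 9, 8, 7, 6, 5, 4, 3, 2, 1, 0] (12->'n', 11->'o', 10->'i', 9->'t', 8->'a', 7->'l', 6->'u', 5->'s', 4->'p', 3->'a', 2->'c', 1->'n', 0->'e'), giving 'noitaluspacne'.

'noitaluspacne'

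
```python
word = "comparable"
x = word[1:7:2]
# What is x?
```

word has length 10. The slice word[1:7:2] selects indices [1, 3, 5] (1->'o', 3->'p', 5->'r'), giving 'opr'.

'opr'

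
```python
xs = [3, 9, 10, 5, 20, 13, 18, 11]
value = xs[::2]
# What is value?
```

xs has length 8. The slice xs[::2] selects indices [0, 2, 4, 6] (0->3, 2->10, 4->20, 6->18), giving [3, 10, 20, 18].

[3, 10, 20, 18]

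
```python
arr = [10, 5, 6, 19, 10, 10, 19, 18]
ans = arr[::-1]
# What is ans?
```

arr has length 8. The slice arr[::-1] selects indices [7, 6, 5, 4, 3, 2, 1, 0] (7->18, 6->19, 5->10, 4->10, 3->19, 2->6, 1->5, 0->10), giving [18, 19, 10, 10, 19, 6, 5, 10].

[18, 19, 10, 10, 19, 6, 5, 10]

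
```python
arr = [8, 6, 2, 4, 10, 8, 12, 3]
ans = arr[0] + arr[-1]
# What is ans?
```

arr has length 8. arr[0] = 8.
arr has length 8. Negative index -1 maps to positive index 8 + (-1) = 7. arr[7] = 3.
Sum: 8 + 3 = 11.

11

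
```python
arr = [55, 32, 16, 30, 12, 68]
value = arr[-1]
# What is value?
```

arr has length 6. Negative index -1 maps to positive index 6 + (-1) = 5. arr[5] = 68.

68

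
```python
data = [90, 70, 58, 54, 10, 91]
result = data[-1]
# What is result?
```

data has length 6. Negative index -1 maps to positive index 6 + (-1) = 5. data[5] = 91.

91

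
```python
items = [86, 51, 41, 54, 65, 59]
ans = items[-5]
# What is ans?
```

items has length 6. Negative index -5 maps to positive index 6 + (-5) = 1. items[1] = 51.

51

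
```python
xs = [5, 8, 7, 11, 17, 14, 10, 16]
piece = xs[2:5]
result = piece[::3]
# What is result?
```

xs has length 8. The slice xs[2:5] selects indices [2, 3, 4] (2->7, 3->11, 4->17), giving [7, 11, 17]. So piece = [7, 11, 17]. piece has length 3. The slice piece[::3] selects indices [0] (0->7), giving [7].

[7]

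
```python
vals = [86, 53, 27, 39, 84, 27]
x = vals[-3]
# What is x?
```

vals has length 6. Negative index -3 maps to positive index 6 + (-3) = 3. vals[3] = 39.

39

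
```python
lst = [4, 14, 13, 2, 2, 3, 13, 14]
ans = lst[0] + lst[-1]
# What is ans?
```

lst has length 8. lst[0] = 4.
lst has length 8. Negative index -1 maps to positive index 8 + (-1) = 7. lst[7] = 14.
Sum: 4 + 14 = 18.

18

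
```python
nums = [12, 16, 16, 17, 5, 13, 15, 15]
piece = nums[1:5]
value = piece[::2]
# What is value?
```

nums has length 8. The slice nums[1:5] selects indices [1, 2, 3, 4] (1->16, 2->16, 3->17, 4->5), giving [16, 16, 17, 5]. So piece = [16, 16, 17, 5]. piece has length 4. The slice piece[::2] selects indices [0, 2] (0->16, 2->17), giving [16, 17].

[16, 17]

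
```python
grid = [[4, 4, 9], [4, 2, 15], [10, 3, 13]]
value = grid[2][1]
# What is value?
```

grid[2] = [10, 3, 13]. Taking column 1 of that row yields 3.

3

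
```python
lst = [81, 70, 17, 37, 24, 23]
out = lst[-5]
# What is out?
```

lst has length 6. Negative index -5 maps to positive index 6 + (-5) = 1. lst[1] = 70.

70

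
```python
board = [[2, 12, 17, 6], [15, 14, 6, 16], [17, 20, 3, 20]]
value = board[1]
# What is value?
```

board has 3 rows. Row 1 is [15, 14, 6, 16].

[15, 14, 6, 16]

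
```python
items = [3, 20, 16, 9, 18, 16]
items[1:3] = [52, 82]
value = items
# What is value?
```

items starts as [3, 20, 16, 9, 18, 16] (length 6). The slice items[1:3] covers indices [1, 2] with values [20, 16]. Replacing that slice with [52, 82] (same length) produces [3, 52, 82, 9, 18, 16].

[3, 52, 82, 9, 18, 16]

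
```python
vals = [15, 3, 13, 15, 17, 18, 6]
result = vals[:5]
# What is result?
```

vals has length 7. The slice vals[:5] selects indices [0, 1, 2, 3, 4] (0->15, 1->3, 2->13, 3->15, 4->17), giving [15, 3, 13, 15, 17].

[15, 3, 13, 15, 17]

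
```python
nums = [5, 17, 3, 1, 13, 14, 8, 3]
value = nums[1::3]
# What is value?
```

nums has length 8. The slice nums[1::3] selects indices [1, 4, 7] (1->17, 4->13, 7->3), giving [17, 13, 3].

[17, 13, 3]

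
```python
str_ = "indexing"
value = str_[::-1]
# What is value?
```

str_ has length 8. The slice str_[::-1] selects indices [7, 6, 5, 4, 3, 2, 1, 0] (7->'g', 6->'n', 5->'i', 4->'x', 3->'e', 2->'d', 1->'n', 0->'i'), giving 'gnixedni'.

'gnixedni'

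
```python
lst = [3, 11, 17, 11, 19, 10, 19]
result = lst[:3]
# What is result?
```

lst has length 7. The slice lst[:3] selects indices [0, 1, 2] (0->3, 1->11, 2->17), giving [3, 11, 17].

[3, 11, 17]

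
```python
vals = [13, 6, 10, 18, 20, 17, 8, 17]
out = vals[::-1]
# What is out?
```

vals has length 8. The slice vals[::-1] selects indices [7, 6, 5, 4, 3, 2, 1, 0] (7->17, 6->8, 5->17, 4->20, 3->18, 2->10, 1->6, 0->13), giving [17, 8, 17, 20, 18, 10, 6, 13].

[17, 8, 17, 20, 18, 10, 6, 13]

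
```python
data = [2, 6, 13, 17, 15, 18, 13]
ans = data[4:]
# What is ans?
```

data has length 7. The slice data[4:] selects indices [4, 5, 6] (4->15, 5->18, 6->13), giving [15, 18, 13].

[15, 18, 13]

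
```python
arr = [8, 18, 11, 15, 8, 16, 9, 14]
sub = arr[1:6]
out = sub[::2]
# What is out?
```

arr has length 8. The slice arr[1:6] selects indices [1, 2, 3, 4, 5] (1->18, 2->11, 3->15, 4->8, 5->16), giving [18, 11, 15, 8, 16]. So sub = [18, 11, 15, 8, 16]. sub has length 5. The slice sub[::2] selects indices [0, 2, 4] (0->18, 2->15, 4->16), giving [18, 15, 16].

[18, 15, 16]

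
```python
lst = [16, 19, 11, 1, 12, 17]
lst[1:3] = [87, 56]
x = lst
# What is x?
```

lst starts as [16, 19, 11, 1, 12, 17] (length 6). The slice lst[1:3] covers indices [1, 2] with values [19, 11]. Replacing that slice with [87, 56] (same length) produces [16, 87, 56, 1, 12, 17].

[16, 87, 56, 1, 12, 17]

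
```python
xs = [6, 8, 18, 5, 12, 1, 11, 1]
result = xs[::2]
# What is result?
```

xs has length 8. The slice xs[::2] selects indices [0, 2, 4, 6] (0->6, 2->18, 4->12, 6->11), giving [6, 18, 12, 11].

[6, 18, 12, 11]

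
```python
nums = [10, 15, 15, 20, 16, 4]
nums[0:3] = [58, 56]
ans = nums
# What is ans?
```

nums starts as [10, 15, 15, 20, 16, 4] (length 6). The slice nums[0:3] covers indices [0, 1, 2] with values [10, 15, 15]. Replacing that slice with [58, 56] (different length) produces [58, 56, 20, 16, 4].

[58, 56, 20, 16, 4]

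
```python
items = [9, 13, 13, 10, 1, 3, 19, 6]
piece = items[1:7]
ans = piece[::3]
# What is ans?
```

items has length 8. The slice items[1:7] selects indices [1, 2, 3, 4, 5, 6] (1->13, 2->13, 3->10, 4->1, 5->3, 6->19), giving [13, 13, 10, 1, 3, 19]. So piece = [13, 13, 10, 1, 3, 19]. piece has length 6. The slice piece[::3] selects indices [0, 3] (0->13, 3->1), giving [13, 1].

[13, 1]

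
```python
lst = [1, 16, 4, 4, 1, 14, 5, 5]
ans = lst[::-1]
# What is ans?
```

lst has length 8. The slice lst[::-1] selects indices [7, 6, 5, 4, 3, 2, 1, 0] (7->5, 6->5, 5->14, 4->1, 3->4, 2->4, 1->16, 0->1), giving [5, 5, 14, 1, 4, 4, 16, 1].

[5, 5, 14, 1, 4, 4, 16, 1]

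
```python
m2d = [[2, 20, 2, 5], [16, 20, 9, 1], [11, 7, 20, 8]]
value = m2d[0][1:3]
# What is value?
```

m2d[0] = [2, 20, 2, 5]. m2d[0] has length 4. The slice m2d[0][1:3] selects indices [1, 2] (1->20, 2->2), giving [20, 2].

[20, 2]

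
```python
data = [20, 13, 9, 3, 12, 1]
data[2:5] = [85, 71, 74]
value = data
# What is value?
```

data starts as [20, 13, 9, 3, 12, 1] (length 6). The slice data[2:5] covers indices [2, 3, 4] with values [9, 3, 12]. Replacing that slice with [85, 71, 74] (same length) produces [20, 13, 85, 71, 74, 1].

[20, 13, 85, 71, 74, 1]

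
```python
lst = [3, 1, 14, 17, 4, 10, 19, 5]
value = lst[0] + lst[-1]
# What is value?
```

lst has length 8. lst[0] = 3.
lst has length 8. Negative index -1 maps to positive index 8 + (-1) = 7. lst[7] = 5.
Sum: 3 + 5 = 8.

8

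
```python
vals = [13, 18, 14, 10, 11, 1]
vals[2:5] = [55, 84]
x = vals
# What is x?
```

vals starts as [13, 18, 14, 10, 11, 1] (length 6). The slice vals[2:5] covers indices [2, 3, 4] with values [14, 10, 11]. Replacing that slice with [55, 84] (different length) produces [13, 18, 55, 84, 1].

[13, 18, 55, 84, 1]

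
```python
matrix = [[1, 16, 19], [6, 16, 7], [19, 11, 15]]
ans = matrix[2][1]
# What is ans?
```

matrix[2] = [19, 11, 15]. Taking column 1 of that row yields 11.

11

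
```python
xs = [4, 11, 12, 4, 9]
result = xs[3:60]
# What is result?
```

xs has length 5. The slice xs[3:60] selects indices [3, 4] (3->4, 4->9), giving [4, 9].

[4, 9]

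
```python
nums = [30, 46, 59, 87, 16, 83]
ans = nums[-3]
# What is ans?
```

nums has length 6. Negative index -3 maps to positive index 6 + (-3) = 3. nums[3] = 87.

87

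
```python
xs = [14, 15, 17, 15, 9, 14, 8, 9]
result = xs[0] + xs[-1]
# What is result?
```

xs has length 8. xs[0] = 14.
xs has length 8. Negative index -1 maps to positive index 8 + (-1) = 7. xs[7] = 9.
Sum: 14 + 9 = 23.

23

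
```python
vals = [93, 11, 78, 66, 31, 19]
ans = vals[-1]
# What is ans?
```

vals has length 6. Negative index -1 maps to positive index 6 + (-1) = 5. vals[5] = 19.

19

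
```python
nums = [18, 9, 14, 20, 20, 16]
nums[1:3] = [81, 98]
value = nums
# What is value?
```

nums starts as [18, 9, 14, 20, 20, 16] (length 6). The slice nums[1:3] covers indices [1, 2] with values [9, 14]. Replacing that slice with [81, 98] (same length) produces [18, 81, 98, 20, 20, 16].

[18, 81, 98, 20, 20, 16]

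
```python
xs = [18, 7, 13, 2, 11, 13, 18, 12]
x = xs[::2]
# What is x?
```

xs has length 8. The slice xs[::2] selects indices [0, 2, 4, 6] (0->18, 2->13, 4->11, 6->18), giving [18, 13, 11, 18].

[18, 13, 11, 18]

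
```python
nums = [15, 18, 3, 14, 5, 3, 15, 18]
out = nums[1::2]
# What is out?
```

nums has length 8. The slice nums[1::2] selects indices [1, 3, 5, 7] (1->18, 3->14, 5->3, 7->18), giving [18, 14, 3, 18].

[18, 14, 3, 18]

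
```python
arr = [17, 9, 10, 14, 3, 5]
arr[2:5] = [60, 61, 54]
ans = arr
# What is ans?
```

arr starts as [17, 9, 10, 14, 3, 5] (length 6). The slice arr[2:5] covers indices [2, 3, 4] with values [10, 14, 3]. Replacing that slice with [60, 61, 54] (same length) produces [17, 9, 60, 61, 54, 5].

[17, 9, 60, 61, 54, 5]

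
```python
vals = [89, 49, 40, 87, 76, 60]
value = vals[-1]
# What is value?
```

vals has length 6. Negative index -1 maps to positive index 6 + (-1) = 5. vals[5] = 60.

60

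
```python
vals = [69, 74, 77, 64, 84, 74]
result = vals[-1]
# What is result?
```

vals has length 6. Negative index -1 maps to positive index 6 + (-1) = 5. vals[5] = 74.

74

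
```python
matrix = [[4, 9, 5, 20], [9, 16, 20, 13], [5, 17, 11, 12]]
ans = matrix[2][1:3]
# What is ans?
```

matrix[2] = [5, 17, 11, 12]. matrix[2] has length 4. The slice matrix[2][1:3] selects indices [1, 2] (1->17, 2->11), giving [17, 11].

[17, 11]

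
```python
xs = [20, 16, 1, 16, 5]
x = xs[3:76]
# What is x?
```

xs has length 5. The slice xs[3:76] selects indices [3, 4] (3->16, 4->5), giving [16, 5].

[16, 5]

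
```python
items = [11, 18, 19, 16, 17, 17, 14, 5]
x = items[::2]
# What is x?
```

items has length 8. The slice items[::2] selects indices [0, 2, 4, 6] (0->11, 2->19, 4->17, 6->14), giving [11, 19, 17, 14].

[11, 19, 17, 14]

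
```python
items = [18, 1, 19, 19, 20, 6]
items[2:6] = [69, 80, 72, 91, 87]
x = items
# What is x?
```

items starts as [18, 1, 19, 19, 20, 6] (length 6). The slice items[2:6] covers indices [2, 3, 4, 5] with values [19, 19, 20, 6]. Replacing that slice with [69, 80, 72, 91, 87] (different length) produces [18, 1, 69, 80, 72, 91, 87].

[18, 1, 69, 80, 72, 91, 87]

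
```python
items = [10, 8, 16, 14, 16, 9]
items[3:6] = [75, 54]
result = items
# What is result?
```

items starts as [10, 8, 16, 14, 16, 9] (length 6). The slice items[3:6] covers indices [3, 4, 5] with values [14, 16, 9]. Replacing that slice with [75, 54] (different length) produces [10, 8, 16, 75, 54].

[10, 8, 16, 75, 54]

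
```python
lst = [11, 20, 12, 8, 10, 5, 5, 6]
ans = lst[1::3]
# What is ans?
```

lst has length 8. The slice lst[1::3] selects indices [1, 4, 7] (1->20, 4->10, 7->6), giving [20, 10, 6].

[20, 10, 6]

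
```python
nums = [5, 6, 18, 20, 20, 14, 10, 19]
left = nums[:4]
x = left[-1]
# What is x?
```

nums has length 8. The slice nums[:4] selects indices [0, 1, 2, 3] (0->5, 1->6, 2->18, 3->20), giving [5, 6, 18, 20]. So left = [5, 6, 18, 20]. Then left[-1] = 20.

20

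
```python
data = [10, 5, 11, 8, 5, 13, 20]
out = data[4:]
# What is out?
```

data has length 7. The slice data[4:] selects indices [4, 5, 6] (4->5, 5->13, 6->20), giving [5, 13, 20].

[5, 13, 20]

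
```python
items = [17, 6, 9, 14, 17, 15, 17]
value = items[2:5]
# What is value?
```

items has length 7. The slice items[2:5] selects indices [2, 3, 4] (2->9, 3->14, 4->17), giving [9, 14, 17].

[9, 14, 17]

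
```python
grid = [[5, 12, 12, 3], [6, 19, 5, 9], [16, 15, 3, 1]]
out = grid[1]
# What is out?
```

grid has 3 rows. Row 1 is [6, 19, 5, 9].

[6, 19, 5, 9]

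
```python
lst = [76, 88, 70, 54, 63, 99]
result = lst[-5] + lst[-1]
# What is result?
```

lst has length 6. Negative index -5 maps to positive index 6 + (-5) = 1. lst[1] = 88.
lst has length 6. Negative index -1 maps to positive index 6 + (-1) = 5. lst[5] = 99.
Sum: 88 + 99 = 187.

187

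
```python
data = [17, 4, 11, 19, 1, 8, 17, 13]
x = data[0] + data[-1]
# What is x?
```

data has length 8. data[0] = 17.
data has length 8. Negative index -1 maps to positive index 8 + (-1) = 7. data[7] = 13.
Sum: 17 + 13 = 30.

30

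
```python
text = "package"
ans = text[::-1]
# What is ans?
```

text has length 7. The slice text[::-1] selects indices [6, 5, 4, 3, 2, 1, 0] (6->'e', 5->'g', 4->'a', 3->'k', 2->'c', 1->'a', 0->'p'), giving 'egakcap'.

'egakcap'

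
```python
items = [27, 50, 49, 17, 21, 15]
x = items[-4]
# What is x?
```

items has length 6. Negative index -4 maps to positive index 6 + (-4) = 2. items[2] = 49.

49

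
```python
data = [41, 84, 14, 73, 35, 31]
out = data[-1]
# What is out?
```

data has length 6. Negative index -1 maps to positive index 6 + (-1) = 5. data[5] = 31.

31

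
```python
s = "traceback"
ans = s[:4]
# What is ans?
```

s has length 9. The slice s[:4] selects indices [0, 1, 2, 3] (0->'t', 1->'r', 2->'a', 3->'c'), giving 'trac'.

'trac'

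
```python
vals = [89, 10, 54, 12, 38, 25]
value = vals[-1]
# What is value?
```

vals has length 6. Negative index -1 maps to positive index 6 + (-1) = 5. vals[5] = 25.

25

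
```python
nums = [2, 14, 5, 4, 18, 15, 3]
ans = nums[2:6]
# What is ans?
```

nums has length 7. The slice nums[2:6] selects indices [2, 3, 4, 5] (2->5, 3->4, 4->18, 5->15), giving [5, 4, 18, 15].

[5, 4, 18, 15]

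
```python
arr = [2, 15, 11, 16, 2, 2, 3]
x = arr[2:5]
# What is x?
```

arr has length 7. The slice arr[2:5] selects indices [2, 3, 4] (2->11, 3->16, 4->2), giving [11, 16, 2].

[11, 16, 2]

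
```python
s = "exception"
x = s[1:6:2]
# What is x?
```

s has length 9. The slice s[1:6:2] selects indices [1, 3, 5] (1->'x', 3->'e', 5->'t'), giving 'xet'.

'xet'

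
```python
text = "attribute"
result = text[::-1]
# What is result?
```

text has length 9. The slice text[::-1] selects indices [8, 7, 6, 5, 4, 3, 2, 1, 0] (8->'e', 7->'t', 6->'u', 5->'b', 4->'i', 3->'r', 2->'t', 1->'t', 0->'a'), giving 'etubirtta'.

'etubirtta'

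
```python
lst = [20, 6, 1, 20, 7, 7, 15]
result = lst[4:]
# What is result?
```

lst has length 7. The slice lst[4:] selects indices [4, 5, 6] (4->7, 5->7, 6->15), giving [7, 7, 15].

[7, 7, 15]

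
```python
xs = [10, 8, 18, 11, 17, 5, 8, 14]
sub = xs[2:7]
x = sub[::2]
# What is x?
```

xs has length 8. The slice xs[2:7] selects indices [2, 3, 4, 5, 6] (2->18, 3->11, 4->17, 5->5, 6->8), giving [18, 11, 17, 5, 8]. So sub = [18, 11, 17, 5, 8]. sub has length 5. The slice sub[::2] selects indices [0, 2, 4] (0->18, 2->17, 4->8), giving [18, 17, 8].

[18, 17, 8]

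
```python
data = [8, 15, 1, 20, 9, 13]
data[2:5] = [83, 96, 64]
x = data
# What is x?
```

data starts as [8, 15, 1, 20, 9, 13] (length 6). The slice data[2:5] covers indices [2, 3, 4] with values [1, 20, 9]. Replacing that slice with [83, 96, 64] (same length) produces [8, 15, 83, 96, 64, 13].

[8, 15, 83, 96, 64, 13]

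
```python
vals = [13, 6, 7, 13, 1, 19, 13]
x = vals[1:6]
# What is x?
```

vals has length 7. The slice vals[1:6] selects indices [1, 2, 3, 4, 5] (1->6, 2->7, 3->13, 4->1, 5->19), giving [6, 7, 13, 1, 19].

[6, 7, 13, 1, 19]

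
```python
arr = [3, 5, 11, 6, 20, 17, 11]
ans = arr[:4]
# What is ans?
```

arr has length 7. The slice arr[:4] selects indices [0, 1, 2, 3] (0->3, 1->5, 2->11, 3->6), giving [3, 5, 11, 6].

[3, 5, 11, 6]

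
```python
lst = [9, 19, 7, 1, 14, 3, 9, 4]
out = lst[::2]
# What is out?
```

lst has length 8. The slice lst[::2] selects indices [0, 2, 4, 6] (0->9, 2->7, 4->14, 6->9), giving [9, 7, 14, 9].

[9, 7, 14, 9]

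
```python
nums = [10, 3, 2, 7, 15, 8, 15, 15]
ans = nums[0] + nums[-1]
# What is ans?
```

nums has length 8. nums[0] = 10.
nums has length 8. Negative index -1 maps to positive index 8 + (-1) = 7. nums[7] = 15.
Sum: 10 + 15 = 25.

25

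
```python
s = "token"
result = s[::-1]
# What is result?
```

s has length 5. The slice s[::-1] selects indices [4, 3, 2, 1, 0] (4->'n', 3->'e', 2->'k', 1->'o', 0->'t'), giving 'nekot'.

'nekot'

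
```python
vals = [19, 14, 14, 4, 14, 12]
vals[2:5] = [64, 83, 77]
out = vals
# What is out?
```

vals starts as [19, 14, 14, 4, 14, 12] (length 6). The slice vals[2:5] covers indices [2, 3, 4] with values [14, 4, 14]. Replacing that slice with [64, 83, 77] (same length) produces [19, 14, 64, 83, 77, 12].

[19, 14, 64, 83, 77, 12]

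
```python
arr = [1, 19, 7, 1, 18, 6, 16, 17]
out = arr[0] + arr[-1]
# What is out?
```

arr has length 8. arr[0] = 1.
arr has length 8. Negative index -1 maps to positive index 8 + (-1) = 7. arr[7] = 17.
Sum: 1 + 17 = 18.

18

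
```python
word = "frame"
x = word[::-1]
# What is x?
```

word has length 5. The slice word[::-1] selects indices [4, 3, 2, 1, 0] (4->'e', 3->'m', 2->'a', 1->'r', 0->'f'), giving 'emarf'.

'emarf'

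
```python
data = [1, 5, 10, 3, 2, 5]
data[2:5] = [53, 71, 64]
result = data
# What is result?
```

data starts as [1, 5, 10, 3, 2, 5] (length 6). The slice data[2:5] covers indices [2, 3, 4] with values [10, 3, 2]. Replacing that slice with [53, 71, 64] (same length) produces [1, 5, 53, 71, 64, 5].

[1, 5, 53, 71, 64, 5]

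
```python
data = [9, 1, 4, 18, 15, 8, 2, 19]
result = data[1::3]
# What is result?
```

data has length 8. The slice data[1::3] selects indices [1, 4, 7] (1->1, 4->15, 7->19), giving [1, 15, 19].

[1, 15, 19]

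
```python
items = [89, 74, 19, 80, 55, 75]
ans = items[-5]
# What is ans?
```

items has length 6. Negative index -5 maps to positive index 6 + (-5) = 1. items[1] = 74.

74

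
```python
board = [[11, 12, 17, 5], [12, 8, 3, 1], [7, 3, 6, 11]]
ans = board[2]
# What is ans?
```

board has 3 rows. Row 2 is [7, 3, 6, 11].

[7, 3, 6, 11]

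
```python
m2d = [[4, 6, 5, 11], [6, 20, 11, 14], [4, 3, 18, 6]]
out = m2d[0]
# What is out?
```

m2d has 3 rows. Row 0 is [4, 6, 5, 11].

[4, 6, 5, 11]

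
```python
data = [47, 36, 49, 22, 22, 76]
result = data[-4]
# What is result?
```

data has length 6. Negative index -4 maps to positive index 6 + (-4) = 2. data[2] = 49.

49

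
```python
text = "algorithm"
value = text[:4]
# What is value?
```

text has length 9. The slice text[:4] selects indices [0, 1, 2, 3] (0->'a', 1->'l', 2->'g', 3->'o'), giving 'algo'.

'algo'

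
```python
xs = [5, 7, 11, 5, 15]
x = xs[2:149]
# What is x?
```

xs has length 5. The slice xs[2:149] selects indices [2, 3, 4] (2->11, 3->5, 4->15), giving [11, 5, 15].

[11, 5, 15]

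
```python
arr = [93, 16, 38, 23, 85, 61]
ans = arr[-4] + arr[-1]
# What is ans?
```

arr has length 6. Negative index -4 maps to positive index 6 + (-4) = 2. arr[2] = 38.
arr has length 6. Negative index -1 maps to positive index 6 + (-1) = 5. arr[5] = 61.
Sum: 38 + 61 = 99.

99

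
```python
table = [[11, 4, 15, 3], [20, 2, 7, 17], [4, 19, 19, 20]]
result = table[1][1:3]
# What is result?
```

table[1] = [20, 2, 7, 17]. table[1] has length 4. The slice table[1][1:3] selects indices [1, 2] (1->2, 2->7), giving [2, 7].

[2, 7]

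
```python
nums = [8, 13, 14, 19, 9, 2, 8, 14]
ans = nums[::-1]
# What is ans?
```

nums has length 8. The slice nums[::-1] selects indices [7, 6, 5, 4, 3, 2, 1, 0] (7->14, 6->8, 5->2, 4->9, 3->19, 2->14, 1->13, 0->8), giving [14, 8, 2, 9, 19, 14, 13, 8].

[14, 8, 2, 9, 19, 14, 13, 8]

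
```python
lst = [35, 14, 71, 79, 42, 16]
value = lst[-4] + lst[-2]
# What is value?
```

lst has length 6. Negative index -4 maps to positive index 6 + (-4) = 2. lst[2] = 71.
lst has length 6. Negative index -2 maps to positive index 6 + (-2) = 4. lst[4] = 42.
Sum: 71 + 42 = 113.

113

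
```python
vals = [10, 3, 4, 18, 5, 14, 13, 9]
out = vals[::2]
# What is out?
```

vals has length 8. The slice vals[::2] selects indices [0, 2, 4, 6] (0->10, 2->4, 4->5, 6->13), giving [10, 4, 5, 13].

[10, 4, 5, 13]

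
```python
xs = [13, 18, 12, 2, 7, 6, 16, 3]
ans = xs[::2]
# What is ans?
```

xs has length 8. The slice xs[::2] selects indices [0, 2, 4, 6] (0->13, 2->12, 4->7, 6->16), giving [13, 12, 7, 16].

[13, 12, 7, 16]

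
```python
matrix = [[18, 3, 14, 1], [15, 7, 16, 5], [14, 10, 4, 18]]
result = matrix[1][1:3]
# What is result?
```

matrix[1] = [15, 7, 16, 5]. matrix[1] has length 4. The slice matrix[1][1:3] selects indices [1, 2] (1->7, 2->16), giving [7, 16].

[7, 16]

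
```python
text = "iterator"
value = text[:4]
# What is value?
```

text has length 8. The slice text[:4] selects indices [0, 1, 2, 3] (0->'i', 1->'t', 2->'e', 3->'r'), giving 'iter'.

'iter'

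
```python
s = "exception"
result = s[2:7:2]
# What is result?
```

s has length 9. The slice s[2:7:2] selects indices [2, 4, 6] (2->'c', 4->'p', 6->'i'), giving 'cpi'.

'cpi'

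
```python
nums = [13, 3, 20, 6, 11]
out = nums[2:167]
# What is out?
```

nums has length 5. The slice nums[2:167] selects indices [2, 3, 4] (2->20, 3->6, 4->11), giving [20, 6, 11].

[20, 6, 11]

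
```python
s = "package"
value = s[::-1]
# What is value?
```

s has length 7. The slice s[::-1] selects indices [6, 5, 4, 3, 2, 1, 0] (6->'e', 5->'g', 4->'a', 3->'k', 2->'c', 1->'a', 0->'p'), giving 'egakcap'.

'egakcap'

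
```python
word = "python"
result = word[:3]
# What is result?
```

word has length 6. The slice word[:3] selects indices [0, 1, 2] (0->'p', 1->'y', 2->'t'), giving 'pyt'.

'pyt'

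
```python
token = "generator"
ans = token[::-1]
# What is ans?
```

token has length 9. The slice token[::-1] selects indices [8, 7, 6, 5, 4, 3, 2, 1, 0] (8->'r', 7->'o', 6->'t', 5->'a', 4->'r', 3->'e', 2->'n', 1->'e', 0->'g'), giving 'rotareneg'.

'rotareneg'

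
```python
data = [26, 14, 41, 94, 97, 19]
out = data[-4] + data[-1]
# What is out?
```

data has length 6. Negative index -4 maps to positive index 6 + (-4) = 2. data[2] = 41.
data has length 6. Negative index -1 maps to positive index 6 + (-1) = 5. data[5] = 19.
Sum: 41 + 19 = 60.

60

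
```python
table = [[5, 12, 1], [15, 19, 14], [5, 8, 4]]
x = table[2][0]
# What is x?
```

table[2] = [5, 8, 4]. Taking column 0 of that row yields 5.

5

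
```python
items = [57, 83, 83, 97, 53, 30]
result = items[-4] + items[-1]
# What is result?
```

items has length 6. Negative index -4 maps to positive index 6 + (-4) = 2. items[2] = 83.
items has length 6. Negative index -1 maps to positive index 6 + (-1) = 5. items[5] = 30.
Sum: 83 + 30 = 113.

113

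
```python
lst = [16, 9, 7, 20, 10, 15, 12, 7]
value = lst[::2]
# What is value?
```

lst has length 8. The slice lst[::2] selects indices [0, 2, 4, 6] (0->16, 2->7, 4->10, 6->12), giving [16, 7, 10, 12].

[16, 7, 10, 12]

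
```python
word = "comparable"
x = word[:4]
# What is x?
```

word has length 10. The slice word[:4] selects indices [0, 1, 2, 3] (0->'c', 1->'o', 2->'m', 3->'p'), giving 'comp'.

'comp'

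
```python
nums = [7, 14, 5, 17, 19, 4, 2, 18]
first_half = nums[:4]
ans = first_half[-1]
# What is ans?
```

nums has length 8. The slice nums[:4] selects indices [0, 1, 2, 3] (0->7, 1->14, 2->5, 3->17), giving [7, 14, 5, 17]. So first_half = [7, 14, 5, 17]. Then first_half[-1] = 17.

17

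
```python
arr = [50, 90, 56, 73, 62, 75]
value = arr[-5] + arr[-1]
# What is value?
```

arr has length 6. Negative index -5 maps to positive index 6 + (-5) = 1. arr[1] = 90.
arr has length 6. Negative index -1 maps to positive index 6 + (-1) = 5. arr[5] = 75.
Sum: 90 + 75 = 165.

165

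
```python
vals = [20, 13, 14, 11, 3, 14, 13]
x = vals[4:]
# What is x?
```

vals has length 7. The slice vals[4:] selects indices [4, 5, 6] (4->3, 5->14, 6->13), giving [3, 14, 13].

[3, 14, 13]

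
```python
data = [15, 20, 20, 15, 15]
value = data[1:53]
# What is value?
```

data has length 5. The slice data[1:53] selects indices [1, 2, 3, 4] (1->20, 2->20, 3->15, 4->15), giving [20, 20, 15, 15].

[20, 20, 15, 15]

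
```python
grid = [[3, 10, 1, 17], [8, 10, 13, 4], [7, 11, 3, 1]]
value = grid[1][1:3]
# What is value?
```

grid[1] = [8, 10, 13, 4]. grid[1] has length 4. The slice grid[1][1:3] selects indices [1, 2] (1->10, 2->13), giving [10, 13].

[10, 13]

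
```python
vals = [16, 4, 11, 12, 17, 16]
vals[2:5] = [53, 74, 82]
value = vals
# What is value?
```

vals starts as [16, 4, 11, 12, 17, 16] (length 6). The slice vals[2:5] covers indices [2, 3, 4] with values [11, 12, 17]. Replacing that slice with [53, 74, 82] (same length) produces [16, 4, 53, 74, 82, 16].

[16, 4, 53, 74, 82, 16]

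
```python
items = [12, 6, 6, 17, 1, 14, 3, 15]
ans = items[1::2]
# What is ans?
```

items has length 8. The slice items[1::2] selects indices [1, 3, 5, 7] (1->6, 3->17, 5->14, 7->15), giving [6, 17, 14, 15].

[6, 17, 14, 15]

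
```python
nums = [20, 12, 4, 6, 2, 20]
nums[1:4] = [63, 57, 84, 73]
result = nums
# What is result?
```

nums starts as [20, 12, 4, 6, 2, 20] (length 6). The slice nums[1:4] covers indices [1, 2, 3] with values [12, 4, 6]. Replacing that slice with [63, 57, 84, 73] (different length) produces [20, 63, 57, 84, 73, 2, 20].

[20, 63, 57, 84, 73, 2, 20]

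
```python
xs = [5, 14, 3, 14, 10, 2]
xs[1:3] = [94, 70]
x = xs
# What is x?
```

xs starts as [5, 14, 3, 14, 10, 2] (length 6). The slice xs[1:3] covers indices [1, 2] with values [14, 3]. Replacing that slice with [94, 70] (same length) produces [5, 94, 70, 14, 10, 2].

[5, 94, 70, 14, 10, 2]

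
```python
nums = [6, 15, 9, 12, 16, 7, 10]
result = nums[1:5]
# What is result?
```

nums has length 7. The slice nums[1:5] selects indices [1, 2, 3, 4] (1->15, 2->9, 3->12, 4->16), giving [15, 9, 12, 16].

[15, 9, 12, 16]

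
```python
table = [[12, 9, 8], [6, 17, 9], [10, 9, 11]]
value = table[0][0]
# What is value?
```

table[0] = [12, 9, 8]. Taking column 0 of that row yields 12.

12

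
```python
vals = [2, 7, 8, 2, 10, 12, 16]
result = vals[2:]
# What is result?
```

vals has length 7. The slice vals[2:] selects indices [2, 3, 4, 5, 6] (2->8, 3->2, 4->10, 5->12, 6->16), giving [8, 2, 10, 12, 16].

[8, 2, 10, 12, 16]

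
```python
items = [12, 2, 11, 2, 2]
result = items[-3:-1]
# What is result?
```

items has length 5. The slice items[-3:-1] selects indices [2, 3] (2->11, 3->2), giving [11, 2].

[11, 2]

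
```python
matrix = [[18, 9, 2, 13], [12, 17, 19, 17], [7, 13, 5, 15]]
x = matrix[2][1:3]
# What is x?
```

matrix[2] = [7, 13, 5, 15]. matrix[2] has length 4. The slice matrix[2][1:3] selects indices [1, 2] (1->13, 2->5), giving [13, 5].

[13, 5]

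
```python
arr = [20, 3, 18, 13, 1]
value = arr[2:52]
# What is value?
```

arr has length 5. The slice arr[2:52] selects indices [2, 3, 4] (2->18, 3->13, 4->1), giving [18, 13, 1].

[18, 13, 1]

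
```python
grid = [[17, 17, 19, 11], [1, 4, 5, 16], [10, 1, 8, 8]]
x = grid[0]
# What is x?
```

grid has 3 rows. Row 0 is [17, 17, 19, 11].

[17, 17, 19, 11]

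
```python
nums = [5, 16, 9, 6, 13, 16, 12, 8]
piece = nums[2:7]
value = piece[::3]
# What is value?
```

nums has length 8. The slice nums[2:7] selects indices [2, 3, 4, 5, 6] (2->9, 3->6, 4->13, 5->16, 6->12), giving [9, 6, 13, 16, 12]. So piece = [9, 6, 13, 16, 12]. piece has length 5. The slice piece[::3] selects indices [0, 3] (0->9, 3->16), giving [9, 16].

[9, 16]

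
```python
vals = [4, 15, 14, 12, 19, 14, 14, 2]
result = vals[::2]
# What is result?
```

vals has length 8. The slice vals[::2] selects indices [0, 2, 4, 6] (0->4, 2->14, 4->19, 6->14), giving [4, 14, 19, 14].

[4, 14, 19, 14]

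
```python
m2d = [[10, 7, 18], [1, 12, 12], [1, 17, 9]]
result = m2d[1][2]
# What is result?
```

m2d[1] = [1, 12, 12]. Taking column 2 of that row yields 12.

12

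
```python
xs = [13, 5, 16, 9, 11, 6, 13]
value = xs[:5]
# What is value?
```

xs has length 7. The slice xs[:5] selects indices [0, 1, 2, 3, 4] (0->13, 1->5, 2->16, 3->9, 4->11), giving [13, 5, 16, 9, 11].

[13, 5, 16, 9, 11]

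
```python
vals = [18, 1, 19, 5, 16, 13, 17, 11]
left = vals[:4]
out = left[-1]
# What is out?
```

vals has length 8. The slice vals[:4] selects indices [0, 1, 2, 3] (0->18, 1->1, 2->19, 3->5), giving [18, 1, 19, 5]. So left = [18, 1, 19, 5]. Then left[-1] = 5.

5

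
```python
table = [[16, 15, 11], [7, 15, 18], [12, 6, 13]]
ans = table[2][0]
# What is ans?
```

table[2] = [12, 6, 13]. Taking column 0 of that row yields 12.

12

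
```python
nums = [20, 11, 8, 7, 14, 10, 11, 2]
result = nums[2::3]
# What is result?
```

nums has length 8. The slice nums[2::3] selects indices [2, 5] (2->8, 5->10), giving [8, 10].

[8, 10]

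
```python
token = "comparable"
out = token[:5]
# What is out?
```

token has length 10. The slice token[:5] selects indices [0, 1, 2, 3, 4] (0->'c', 1->'o', 2->'m', 3->'p', 4->'a'), giving 'compa'.

'compa'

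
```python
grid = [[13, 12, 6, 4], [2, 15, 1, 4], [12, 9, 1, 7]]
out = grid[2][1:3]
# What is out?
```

grid[2] = [12, 9, 1, 7]. grid[2] has length 4. The slice grid[2][1:3] selects indices [1, 2] (1->9, 2->1), giving [9, 1].

[9, 1]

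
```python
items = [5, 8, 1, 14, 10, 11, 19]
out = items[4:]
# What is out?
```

items has length 7. The slice items[4:] selects indices [4, 5, 6] (4->10, 5->11, 6->19), giving [10, 11, 19].

[10, 11, 19]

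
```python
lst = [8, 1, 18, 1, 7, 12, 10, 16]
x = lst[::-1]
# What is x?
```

lst has length 8. The slice lst[::-1] selects indices [7, 6, 5, 4, 3, 2, 1, 0] (7->16, 6->10, 5->12, 4->7, 3->1, 2->18, 1->1, 0->8), giving [16, 10, 12, 7, 1, 18, 1, 8].

[16, 10, 12, 7, 1, 18, 1, 8]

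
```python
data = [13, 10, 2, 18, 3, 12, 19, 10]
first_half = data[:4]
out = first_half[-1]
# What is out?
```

data has length 8. The slice data[:4] selects indices [0, 1, 2, 3] (0->13, 1->10, 2->2, 3->18), giving [13, 10, 2, 18]. So first_half = [13, 10, 2, 18]. Then first_half[-1] = 18.

18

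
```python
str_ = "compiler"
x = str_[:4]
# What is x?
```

str_ has length 8. The slice str_[:4] selects indices [0, 1, 2, 3] (0->'c', 1->'o', 2->'m', 3->'p'), giving 'comp'.

'comp'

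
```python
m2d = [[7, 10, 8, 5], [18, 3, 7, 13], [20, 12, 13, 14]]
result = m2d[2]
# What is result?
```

m2d has 3 rows. Row 2 is [20, 12, 13, 14].

[20, 12, 13, 14]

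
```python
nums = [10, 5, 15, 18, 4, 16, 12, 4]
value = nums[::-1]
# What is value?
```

nums has length 8. The slice nums[::-1] selects indices [7, 6, 5, 4, 3, 2, 1, 0] (7->4, 6->12, 5->16, 4->4, 3->18, 2->15, 1->5, 0->10), giving [4, 12, 16, 4, 18, 15, 5, 10].

[4, 12, 16, 4, 18, 15, 5, 10]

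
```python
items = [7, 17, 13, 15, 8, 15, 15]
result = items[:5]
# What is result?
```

items has length 7. The slice items[:5] selects indices [0, 1, 2, 3, 4] (0->7, 1->17, 2->13, 3->15, 4->8), giving [7, 17, 13, 15, 8].

[7, 17, 13, 15, 8]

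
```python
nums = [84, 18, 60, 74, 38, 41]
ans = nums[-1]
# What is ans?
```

nums has length 6. Negative index -1 maps to positive index 6 + (-1) = 5. nums[5] = 41.

41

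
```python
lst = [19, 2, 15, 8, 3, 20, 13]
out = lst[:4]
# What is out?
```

lst has length 7. The slice lst[:4] selects indices [0, 1, 2, 3] (0->19, 1->2, 2->15, 3->8), giving [19, 2, 15, 8].

[19, 2, 15, 8]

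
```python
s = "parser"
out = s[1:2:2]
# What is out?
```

s has length 6. The slice s[1:2:2] selects indices [1] (1->'a'), giving 'a'.

'a'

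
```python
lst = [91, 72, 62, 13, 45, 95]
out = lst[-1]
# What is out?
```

lst has length 6. Negative index -1 maps to positive index 6 + (-1) = 5. lst[5] = 95.

95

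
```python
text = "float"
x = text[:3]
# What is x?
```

text has length 5. The slice text[:3] selects indices [0, 1, 2] (0->'f', 1->'l', 2->'o'), giving 'flo'.

'flo'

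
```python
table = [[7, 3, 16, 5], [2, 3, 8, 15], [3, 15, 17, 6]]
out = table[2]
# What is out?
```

table has 3 rows. Row 2 is [3, 15, 17, 6].

[3, 15, 17, 6]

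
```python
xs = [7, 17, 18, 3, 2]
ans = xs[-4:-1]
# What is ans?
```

xs has length 5. The slice xs[-4:-1] selects indices [1, 2, 3] (1->17, 2->18, 3->3), giving [17, 18, 3].

[17, 18, 3]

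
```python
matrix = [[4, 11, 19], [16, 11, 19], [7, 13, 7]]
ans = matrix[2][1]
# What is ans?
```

matrix[2] = [7, 13, 7]. Taking column 1 of that row yields 13.

13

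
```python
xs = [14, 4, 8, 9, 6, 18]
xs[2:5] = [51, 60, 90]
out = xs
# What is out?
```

xs starts as [14, 4, 8, 9, 6, 18] (length 6). The slice xs[2:5] covers indices [2, 3, 4] with values [8, 9, 6]. Replacing that slice with [51, 60, 90] (same length) produces [14, 4, 51, 60, 90, 18].

[14, 4, 51, 60, 90, 18]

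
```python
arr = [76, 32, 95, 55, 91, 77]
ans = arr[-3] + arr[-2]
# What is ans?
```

arr has length 6. Negative index -3 maps to positive index 6 + (-3) = 3. arr[3] = 55.
arr has length 6. Negative index -2 maps to positive index 6 + (-2) = 4. arr[4] = 91.
Sum: 55 + 91 = 146.

146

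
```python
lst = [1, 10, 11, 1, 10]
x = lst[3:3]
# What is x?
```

lst has length 5. The slice lst[3:3] resolves to an empty index range, so the result is [].

[]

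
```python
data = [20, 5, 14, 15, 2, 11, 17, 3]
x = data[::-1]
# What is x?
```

data has length 8. The slice data[::-1] selects indices [7, 6, 5, 4, 3, 2, 1, 0] (7->3, 6->17, 5->11, 4->2, 3->15, 2->14, 1->5, 0->20), giving [3, 17, 11, 2, 15, 14, 5, 20].

[3, 17, 11, 2, 15, 14, 5, 20]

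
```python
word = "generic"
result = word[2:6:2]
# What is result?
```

word has length 7. The slice word[2:6:2] selects indices [2, 4] (2->'n', 4->'r'), giving 'nr'.

'nr'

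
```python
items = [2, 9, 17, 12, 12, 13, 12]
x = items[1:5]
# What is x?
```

items has length 7. The slice items[1:5] selects indices [1, 2, 3, 4] (1->9, 2->17, 3->12, 4->12), giving [9, 17, 12, 12].

[9, 17, 12, 12]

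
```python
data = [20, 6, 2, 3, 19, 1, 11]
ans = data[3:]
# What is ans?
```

data has length 7. The slice data[3:] selects indices [3, 4, 5, 6] (3->3, 4->19, 5->1, 6->11), giving [3, 19, 1, 11].

[3, 19, 1, 11]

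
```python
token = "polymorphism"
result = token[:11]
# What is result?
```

token has length 12. The slice token[:11] selects indices [0, 1, 2, 3, 4, 5, 6, 7, 8, 9, 10] (0->'p', 1->'o', 2->'l', 3->'y', 4->'m', 5->'o', 6->'r', 7->'p', 8->'h', 9->'i', 10->'s'), giving 'polymorphis'.

'polymorphis'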